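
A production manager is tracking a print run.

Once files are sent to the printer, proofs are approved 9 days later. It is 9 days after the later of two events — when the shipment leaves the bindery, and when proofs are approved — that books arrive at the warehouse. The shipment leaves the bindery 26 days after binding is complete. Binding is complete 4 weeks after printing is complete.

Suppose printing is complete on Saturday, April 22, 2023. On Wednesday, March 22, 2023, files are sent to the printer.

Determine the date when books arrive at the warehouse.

Printing is complete: Apr 22, 2023.
Binding is complete: Apr 22, 2023 + 4 weeks = May 20, 2023.
The shipment leaves the bindery: May 20, 2023 + 26 days = Jun 15, 2023.
Files are sent to the printer: Mar 22, 2023.
Proofs are approved: Mar 22, 2023 + 9 days = Mar 31, 2023.
Both prerequisites met — the shipment leaves the bindery (Jun 15, 2023), proofs are approved (Mar 31, 2023); the later is Jun 15, 2023.
Books arrive at the warehouse: Jun 15, 2023 + 9 days = Jun 24, 2023.

Saturday, June 24, 2023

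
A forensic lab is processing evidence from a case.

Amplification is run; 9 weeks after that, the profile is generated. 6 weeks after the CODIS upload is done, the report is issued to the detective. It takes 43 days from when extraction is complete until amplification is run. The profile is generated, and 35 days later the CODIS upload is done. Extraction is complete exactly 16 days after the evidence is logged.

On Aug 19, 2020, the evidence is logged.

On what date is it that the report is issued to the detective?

Mar 6, 2021

The evidence is logged: Aug 19, 2020.
Extraction is complete: Aug 19, 2020 + 16 days = Sep 4, 2020.
Amplification is run: Sep 4, 2020 + 43 days = Oct 17, 2020.
The profile is generated: Oct 17, 2020 + 9 weeks = Dec 19, 2020.
The CODIS upload is done: Dec 19, 2020 + 35 days = Jan 23, 2021.
The report is issued to the detective: Jan 23, 2021 + 6 weeks = Mar 6, 2021.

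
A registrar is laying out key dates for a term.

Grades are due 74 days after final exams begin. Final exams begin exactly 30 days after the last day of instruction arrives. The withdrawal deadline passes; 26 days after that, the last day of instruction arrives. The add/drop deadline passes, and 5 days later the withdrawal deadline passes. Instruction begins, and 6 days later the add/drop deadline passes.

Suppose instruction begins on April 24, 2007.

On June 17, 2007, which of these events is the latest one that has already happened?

Instruction begins: Apr 24, 2007.
The add/drop deadline passes: Apr 24, 2007 + 6 days = Apr 30, 2007.
The withdrawal deadline passes: Apr 30, 2007 + 5 days = May 5, 2007.
The last day of instruction arrives: May 5, 2007 + 26 days = May 31, 2007.
Final exams begin: May 31, 2007 + 30 days = Jun 30, 2007.
Grades are due: Jun 30, 2007 + 74 days = Sep 12, 2007.
Jun 17, 2007 falls between when the last day of instruction arrives (May 31, 2007) and when final exams begin (Jun 30, 2007).

The last day of instruction arrives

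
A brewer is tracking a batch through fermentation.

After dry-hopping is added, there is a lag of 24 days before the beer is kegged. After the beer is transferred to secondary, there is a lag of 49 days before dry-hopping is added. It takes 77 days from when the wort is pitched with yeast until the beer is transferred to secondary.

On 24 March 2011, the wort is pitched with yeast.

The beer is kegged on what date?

21 August 2011

The wort is pitched with yeast: Mar 24, 2011.
The beer is transferred to secondary: Mar 24, 2011 + 77 days = Jun 9, 2011.
Dry-hopping is added: Jun 9, 2011 + 49 days = Jul 28, 2011.
The beer is kegged: Jul 28, 2011 + 24 days = Aug 21, 2011.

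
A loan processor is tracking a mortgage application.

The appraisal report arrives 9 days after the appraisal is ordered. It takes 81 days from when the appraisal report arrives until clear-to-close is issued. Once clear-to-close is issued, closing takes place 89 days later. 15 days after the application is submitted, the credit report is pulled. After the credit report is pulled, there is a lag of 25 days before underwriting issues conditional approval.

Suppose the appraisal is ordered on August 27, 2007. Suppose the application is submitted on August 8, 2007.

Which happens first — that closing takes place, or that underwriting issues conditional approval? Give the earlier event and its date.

Underwriting issues conditional approval — September 17, 2007

The appraisal is ordered: Aug 27, 2007.
The appraisal report arrives: Aug 27, 2007 + 9 days = Sep 5, 2007.
Clear-to-close is issued: Sep 5, 2007 + 81 days = Nov 25, 2007.
Closing takes place: Nov 25, 2007 + 89 days = Feb 22, 2008.
The application is submitted: Aug 8, 2007.
The credit report is pulled: Aug 8, 2007 + 15 days = Aug 23, 2007.
Underwriting issues conditional approval: Aug 23, 2007 + 25 days = Sep 17, 2007.
Comparing: closing takes place on Feb 22, 2008 vs underwriting issues conditional approval on Sep 17, 2007. Earlier: underwriting issues conditional approval.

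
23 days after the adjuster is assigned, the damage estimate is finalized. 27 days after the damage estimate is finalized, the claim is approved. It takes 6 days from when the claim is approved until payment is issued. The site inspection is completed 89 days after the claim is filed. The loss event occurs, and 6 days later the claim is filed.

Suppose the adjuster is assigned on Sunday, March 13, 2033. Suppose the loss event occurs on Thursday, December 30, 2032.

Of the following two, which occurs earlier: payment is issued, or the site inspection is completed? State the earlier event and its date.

The site inspection is completed — Monday, April 4, 2033

The adjuster is assigned: Mar 13, 2033.
The damage estimate is finalized: Mar 13, 2033 + 23 days = Apr 5, 2033.
The claim is approved: Apr 5, 2033 + 27 days = May 2, 2033.
Payment is issued: May 2, 2033 + 6 days = May 8, 2033.
The loss event occurs: Dec 30, 2032.
The claim is filed: Dec 30, 2032 + 6 days = Jan 5, 2033.
The site inspection is completed: Jan 5, 2033 + 89 days = Apr 4, 2033.
Comparing: payment is issued on May 8, 2033 vs the site inspection is completed on Apr 4, 2033. Earlier: the site inspection is completed.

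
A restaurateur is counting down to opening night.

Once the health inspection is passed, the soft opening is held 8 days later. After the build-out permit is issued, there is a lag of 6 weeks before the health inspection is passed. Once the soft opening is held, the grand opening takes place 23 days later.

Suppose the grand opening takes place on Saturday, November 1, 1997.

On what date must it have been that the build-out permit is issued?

Wednesday, August 20, 1997

The grand opening takes place: Nov 1, 1997.
The soft opening is held: Nov 1, 1997 − 23 days = Oct 9, 1997.
The health inspection is passed: Oct 9, 1997 − 8 days = Oct 1, 1997.
The build-out permit is issued: Oct 1, 1997 − 6 weeks = Aug 20, 1997.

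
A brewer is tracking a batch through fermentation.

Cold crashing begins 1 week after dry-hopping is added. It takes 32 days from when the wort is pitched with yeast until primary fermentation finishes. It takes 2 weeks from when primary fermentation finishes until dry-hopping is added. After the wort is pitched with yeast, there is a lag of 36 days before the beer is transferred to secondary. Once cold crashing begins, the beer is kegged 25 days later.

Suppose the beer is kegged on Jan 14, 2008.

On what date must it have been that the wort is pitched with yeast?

The beer is kegged: Jan 14, 2008.
Cold crashing begins: Jan 14, 2008 − 25 days = Dec 20, 2007.
Dry-hopping is added: Dec 20, 2007 − 1 week = Dec 13, 2007.
Primary fermentation finishes: Dec 13, 2007 − 2 weeks = Nov 29, 2007.
The wort is pitched with yeast: Nov 29, 2007 − 32 days = Oct 28, 2007.

Oct 28, 2007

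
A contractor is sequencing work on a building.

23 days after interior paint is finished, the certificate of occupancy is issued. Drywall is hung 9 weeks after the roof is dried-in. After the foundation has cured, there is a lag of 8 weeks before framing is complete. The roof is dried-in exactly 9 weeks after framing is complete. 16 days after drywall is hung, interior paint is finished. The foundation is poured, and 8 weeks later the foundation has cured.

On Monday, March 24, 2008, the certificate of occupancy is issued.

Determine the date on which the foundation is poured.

The certificate of occupancy is issued: Mar 24, 2008.
Interior paint is finished: Mar 24, 2008 − 23 days = Mar 1, 2008.
Drywall is hung: Mar 1, 2008 − 16 days = Feb 14, 2008.
The roof is dried-in: Feb 14, 2008 − 9 weeks = Dec 13, 2007.
Framing is complete: Dec 13, 2007 − 9 weeks = Oct 11, 2007.
The foundation has cured: Oct 11, 2007 − 8 weeks = Aug 16, 2007.
The foundation is poured: Aug 16, 2007 − 8 weeks = Jun 21, 2007.

Thursday, June 21, 2007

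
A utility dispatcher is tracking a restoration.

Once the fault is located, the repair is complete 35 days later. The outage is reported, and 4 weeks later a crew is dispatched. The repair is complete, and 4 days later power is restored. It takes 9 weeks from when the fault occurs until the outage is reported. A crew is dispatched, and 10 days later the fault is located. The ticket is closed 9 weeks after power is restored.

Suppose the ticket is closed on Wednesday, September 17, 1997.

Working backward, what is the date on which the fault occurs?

The ticket is closed: Sep 17, 1997.
Power is restored: Sep 17, 1997 − 9 weeks = Jul 16, 1997.
The repair is complete: Jul 16, 1997 − 4 days = Jul 12, 1997.
The fault is located: Jul 12, 1997 − 35 days = Jun 7, 1997.
A crew is dispatched: Jun 7, 1997 − 10 days = May 28, 1997.
The outage is reported: May 28, 1997 − 4 weeks = Apr 30, 1997.
The fault occurs: Apr 30, 1997 − 9 weeks = Feb 26, 1997.

Wednesday, February 26, 1997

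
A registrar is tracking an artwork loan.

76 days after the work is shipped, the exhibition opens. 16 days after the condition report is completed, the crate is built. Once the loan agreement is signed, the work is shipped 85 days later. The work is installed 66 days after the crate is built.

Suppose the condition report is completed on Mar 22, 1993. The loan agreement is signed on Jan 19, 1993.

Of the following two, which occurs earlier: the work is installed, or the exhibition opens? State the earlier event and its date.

The work is installed — Jun 12, 1993

The condition report is completed: Mar 22, 1993.
The crate is built: Mar 22, 1993 + 16 days = Apr 7, 1993.
The work is installed: Apr 7, 1993 + 66 days = Jun 12, 1993.
The loan agreement is signed: Jan 19, 1993.
The work is shipped: Jan 19, 1993 + 85 days = Apr 14, 1993.
The exhibition opens: Apr 14, 1993 + 76 days = Jun 29, 1993.
Comparing: the work is installed on Jun 12, 1993 vs the exhibition opens on Jun 29, 1993. Earlier: the work is installed.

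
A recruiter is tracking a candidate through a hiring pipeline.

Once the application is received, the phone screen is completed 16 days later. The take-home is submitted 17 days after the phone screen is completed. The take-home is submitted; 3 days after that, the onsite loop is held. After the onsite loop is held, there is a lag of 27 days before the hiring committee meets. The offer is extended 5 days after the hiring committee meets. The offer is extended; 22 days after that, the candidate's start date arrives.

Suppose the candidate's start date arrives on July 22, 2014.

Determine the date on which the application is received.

The candidate's start date arrives: Jul 22, 2014.
The offer is extended: Jul 22, 2014 − 22 days = Jun 30, 2014.
The hiring committee meets: Jun 30, 2014 − 5 days = Jun 25, 2014.
The onsite loop is held: Jun 25, 2014 − 27 days = May 29, 2014.
The take-home is submitted: May 29, 2014 − 3 days = May 26, 2014.
The phone screen is completed: May 26, 2014 − 17 days = May 9, 2014.
The application is received: May 9, 2014 − 16 days = Apr 23, 2014.

April 23, 2014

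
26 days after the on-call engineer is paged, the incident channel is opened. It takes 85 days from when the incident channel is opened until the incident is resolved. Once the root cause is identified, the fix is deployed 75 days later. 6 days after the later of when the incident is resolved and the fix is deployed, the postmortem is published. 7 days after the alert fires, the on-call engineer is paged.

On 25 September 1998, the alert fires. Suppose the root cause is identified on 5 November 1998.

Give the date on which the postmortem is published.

The alert fires: Sep 25, 1998.
The on-call engineer is paged: Sep 25, 1998 + 7 days = Oct 2, 1998.
The incident channel is opened: Oct 2, 1998 + 26 days = Oct 28, 1998.
The incident is resolved: Oct 28, 1998 + 85 days = Jan 21, 1999.
The root cause is identified: Nov 5, 1998.
The fix is deployed: Nov 5, 1998 + 75 days = Jan 19, 1999.
Both prerequisites met — the incident is resolved (Jan 21, 1999), the fix is deployed (Jan 19, 1999); the later is Jan 21, 1999.
The postmortem is published: Jan 21, 1999 + 6 days = Jan 27, 1999.

27 January 1999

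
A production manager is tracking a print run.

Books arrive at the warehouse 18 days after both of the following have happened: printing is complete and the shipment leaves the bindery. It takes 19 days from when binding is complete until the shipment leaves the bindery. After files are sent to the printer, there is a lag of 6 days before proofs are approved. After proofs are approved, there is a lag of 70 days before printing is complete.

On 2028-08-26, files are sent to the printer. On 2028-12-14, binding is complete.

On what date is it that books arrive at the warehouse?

Files are sent to the printer: Aug 26, 2028.
Proofs are approved: Aug 26, 2028 + 6 days = Sep 1, 2028.
Printing is complete: Sep 1, 2028 + 70 days = Nov 10, 2028.
Binding is complete: Dec 14, 2028.
The shipment leaves the bindery: Dec 14, 2028 + 19 days = Jan 2, 2029.
Both prerequisites met — printing is complete (Nov 10, 2028), the shipment leaves the bindery (Jan 2, 2029); the later is Jan 2, 2029.
Books arrive at the warehouse: Jan 2, 2029 + 18 days = Jan 20, 2029.

2029-01-20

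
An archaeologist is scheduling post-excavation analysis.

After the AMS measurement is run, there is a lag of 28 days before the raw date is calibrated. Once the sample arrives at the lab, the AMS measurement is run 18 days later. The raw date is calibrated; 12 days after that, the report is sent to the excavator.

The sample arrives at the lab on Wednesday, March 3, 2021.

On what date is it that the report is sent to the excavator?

Friday, April 30, 2021

The sample arrives at the lab: Mar 3, 2021.
The AMS measurement is run: Mar 3, 2021 + 18 days = Mar 21, 2021.
The raw date is calibrated: Mar 21, 2021 + 28 days = Apr 18, 2021.
The report is sent to the excavator: Apr 18, 2021 + 12 days = Apr 30, 2021.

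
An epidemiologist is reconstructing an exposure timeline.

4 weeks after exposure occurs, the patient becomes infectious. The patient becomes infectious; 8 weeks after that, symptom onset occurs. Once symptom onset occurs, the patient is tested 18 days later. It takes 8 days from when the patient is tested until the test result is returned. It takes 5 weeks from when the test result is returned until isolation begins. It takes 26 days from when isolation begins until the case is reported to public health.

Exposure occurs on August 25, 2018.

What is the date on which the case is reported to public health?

Exposure occurs: Aug 25, 2018.
The patient becomes infectious: Aug 25, 2018 + 4 weeks = Sep 22, 2018.
Symptom onset occurs: Sep 22, 2018 + 8 weeks = Nov 17, 2018.
The patient is tested: Nov 17, 2018 + 18 days = Dec 5, 2018.
The test result is returned: Dec 5, 2018 + 8 days = Dec 13, 2018.
Isolation begins: Dec 13, 2018 + 5 weeks = Jan 17, 2019.
The case is reported to public health: Jan 17, 2019 + 26 days = Feb 12, 2019.

February 12, 2019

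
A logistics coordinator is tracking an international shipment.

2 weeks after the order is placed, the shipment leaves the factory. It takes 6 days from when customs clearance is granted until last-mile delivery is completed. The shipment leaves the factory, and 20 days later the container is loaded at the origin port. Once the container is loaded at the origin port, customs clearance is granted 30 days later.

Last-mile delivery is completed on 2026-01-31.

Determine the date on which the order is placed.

2025-11-22

Last-mile delivery is completed: Jan 31, 2026.
Customs clearance is granted: Jan 31, 2026 − 6 days = Jan 25, 2026.
The container is loaded at the origin port: Jan 25, 2026 − 30 days = Dec 26, 2025.
The shipment leaves the factory: Dec 26, 2025 − 20 days = Dec 6, 2025.
The order is placed: Dec 6, 2025 − 2 weeks = Nov 22, 2025.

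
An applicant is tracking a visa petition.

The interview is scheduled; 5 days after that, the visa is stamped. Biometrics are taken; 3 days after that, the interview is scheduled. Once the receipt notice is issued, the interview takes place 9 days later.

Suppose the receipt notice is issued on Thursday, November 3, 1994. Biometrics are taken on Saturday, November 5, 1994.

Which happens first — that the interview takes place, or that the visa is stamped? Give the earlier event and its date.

The interview takes place — Saturday, November 12, 1994

The receipt notice is issued: Nov 3, 1994.
The interview takes place: Nov 3, 1994 + 9 days = Nov 12, 1994.
Biometrics are taken: Nov 5, 1994.
The interview is scheduled: Nov 5, 1994 + 3 days = Nov 8, 1994.
The visa is stamped: Nov 8, 1994 + 5 days = Nov 13, 1994.
Comparing: the interview takes place on Nov 12, 1994 vs the visa is stamped on Nov 13, 1994. Earlier: the interview takes place.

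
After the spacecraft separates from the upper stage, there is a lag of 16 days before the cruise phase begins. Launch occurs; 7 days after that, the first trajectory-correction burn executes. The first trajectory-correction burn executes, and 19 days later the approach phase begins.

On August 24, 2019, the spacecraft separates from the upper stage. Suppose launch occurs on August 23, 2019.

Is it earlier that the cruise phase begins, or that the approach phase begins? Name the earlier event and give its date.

The spacecraft separates from the upper stage: Aug 24, 2019.
The cruise phase begins: Aug 24, 2019 + 16 days = Sep 9, 2019.
Launch occurs: Aug 23, 2019.
The first trajectory-correction burn executes: Aug 23, 2019 + 7 days = Aug 30, 2019.
The approach phase begins: Aug 30, 2019 + 19 days = Sep 18, 2019.
Comparing: the cruise phase begins on Sep 9, 2019 vs the approach phase begins on Sep 18, 2019. Earlier: the cruise phase begins.

The cruise phase begins — September 9, 2019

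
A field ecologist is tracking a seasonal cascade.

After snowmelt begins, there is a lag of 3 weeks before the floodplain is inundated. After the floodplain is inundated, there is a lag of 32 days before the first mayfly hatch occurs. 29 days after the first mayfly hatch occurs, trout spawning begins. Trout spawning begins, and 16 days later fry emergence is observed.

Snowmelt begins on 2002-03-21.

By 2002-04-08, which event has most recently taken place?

Snowmelt begins

Snowmelt begins: Mar 21, 2002.
The floodplain is inundated: Mar 21, 2002 + 3 weeks = Apr 11, 2002.
The first mayfly hatch occurs: Apr 11, 2002 + 32 days = May 13, 2002.
Trout spawning begins: May 13, 2002 + 29 days = Jun 11, 2002.
Fry emergence is observed: Jun 11, 2002 + 16 days = Jun 27, 2002.
Apr 8, 2002 falls between when snowmelt begins (Mar 21, 2002) and when the floodplain is inundated (Apr 11, 2002).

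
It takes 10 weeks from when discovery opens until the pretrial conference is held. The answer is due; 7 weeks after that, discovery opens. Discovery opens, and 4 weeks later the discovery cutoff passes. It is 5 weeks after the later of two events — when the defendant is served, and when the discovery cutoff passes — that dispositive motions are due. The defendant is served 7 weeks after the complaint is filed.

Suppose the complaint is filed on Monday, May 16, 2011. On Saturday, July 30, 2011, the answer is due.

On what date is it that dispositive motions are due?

The complaint is filed: May 16, 2011.
The defendant is served: May 16, 2011 + 7 weeks = Jul 4, 2011.
The answer is due: Jul 30, 2011.
Discovery opens: Jul 30, 2011 + 7 weeks = Sep 17, 2011.
The discovery cutoff passes: Sep 17, 2011 + 4 weeks = Oct 15, 2011.
Both prerequisites met — the defendant is served (Jul 4, 2011), the discovery cutoff passes (Oct 15, 2011); the later is Oct 15, 2011.
Dispositive motions are due: Oct 15, 2011 + 5 weeks = Nov 19, 2011.

Saturday, November 19, 2011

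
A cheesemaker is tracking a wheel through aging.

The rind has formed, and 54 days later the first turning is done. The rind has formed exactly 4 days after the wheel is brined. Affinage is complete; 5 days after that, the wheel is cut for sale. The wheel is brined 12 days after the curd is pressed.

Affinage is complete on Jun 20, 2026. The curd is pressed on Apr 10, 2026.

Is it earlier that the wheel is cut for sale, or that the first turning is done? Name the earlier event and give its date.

The first turning is done — Jun 19, 2026

Affinage is complete: Jun 20, 2026.
The wheel is cut for sale: Jun 20, 2026 + 5 days = Jun 25, 2026.
The curd is pressed: Apr 10, 2026.
The wheel is brined: Apr 10, 2026 + 12 days = Apr 22, 2026.
The rind has formed: Apr 22, 2026 + 4 days = Apr 26, 2026.
The first turning is done: Apr 26, 2026 + 54 days = Jun 19, 2026.
Comparing: the wheel is cut for sale on Jun 25, 2026 vs the first turning is done on Jun 19, 2026. Earlier: the first turning is done.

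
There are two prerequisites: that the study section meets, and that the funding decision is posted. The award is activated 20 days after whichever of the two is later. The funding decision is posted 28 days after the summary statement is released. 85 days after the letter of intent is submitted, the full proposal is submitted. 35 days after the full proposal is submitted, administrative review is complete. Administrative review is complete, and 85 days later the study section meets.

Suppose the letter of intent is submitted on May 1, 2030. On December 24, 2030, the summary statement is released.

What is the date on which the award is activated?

The letter of intent is submitted: May 1, 2030.
The full proposal is submitted: May 1, 2030 + 85 days = Jul 25, 2030.
Administrative review is complete: Jul 25, 2030 + 35 days = Aug 29, 2030.
The study section meets: Aug 29, 2030 + 85 days = Nov 22, 2030.
The summary statement is released: Dec 24, 2030.
The funding decision is posted: Dec 24, 2030 + 28 days = Jan 21, 2031.
Both prerequisites met — the study section meets (Nov 22, 2030), the funding decision is posted (Jan 21, 2031); the later is Jan 21, 2031.
The award is activated: Jan 21, 2031 + 20 days = Feb 10, 2031.

February 10, 2031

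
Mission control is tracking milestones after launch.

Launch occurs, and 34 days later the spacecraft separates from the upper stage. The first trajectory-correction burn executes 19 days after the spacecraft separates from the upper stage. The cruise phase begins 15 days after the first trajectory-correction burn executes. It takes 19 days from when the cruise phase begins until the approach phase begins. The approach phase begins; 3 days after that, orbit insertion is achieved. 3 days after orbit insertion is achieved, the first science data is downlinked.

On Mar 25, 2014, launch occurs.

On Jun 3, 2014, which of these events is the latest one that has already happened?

The cruise phase begins

Launch occurs: Mar 25, 2014.
The spacecraft separates from the upper stage: Mar 25, 2014 + 34 days = Apr 28, 2014.
The first trajectory-correction burn executes: Apr 28, 2014 + 19 days = May 17, 2014.
The cruise phase begins: May 17, 2014 + 15 days = Jun 1, 2014.
The approach phase begins: Jun 1, 2014 + 19 days = Jun 20, 2014.
Orbit insertion is achieved: Jun 20, 2014 + 3 days = Jun 23, 2014.
The first science data is downlinked: Jun 23, 2014 + 3 days = Jun 26, 2014.
Jun 3, 2014 falls between when the cruise phase begins (Jun 1, 2014) and when the approach phase begins (Jun 20, 2014).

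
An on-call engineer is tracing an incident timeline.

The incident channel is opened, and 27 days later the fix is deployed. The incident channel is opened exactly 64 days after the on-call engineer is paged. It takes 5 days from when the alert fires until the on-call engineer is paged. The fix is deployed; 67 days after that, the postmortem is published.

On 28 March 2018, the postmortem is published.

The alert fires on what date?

16 October 2017

The postmortem is published: Mar 28, 2018.
The fix is deployed: Mar 28, 2018 − 67 days = Jan 20, 2018.
The incident channel is opened: Jan 20, 2018 − 27 days = Dec 24, 2017.
The on-call engineer is paged: Dec 24, 2017 − 64 days = Oct 21, 2017.
The alert fires: Oct 21, 2017 − 5 days = Oct 16, 2017.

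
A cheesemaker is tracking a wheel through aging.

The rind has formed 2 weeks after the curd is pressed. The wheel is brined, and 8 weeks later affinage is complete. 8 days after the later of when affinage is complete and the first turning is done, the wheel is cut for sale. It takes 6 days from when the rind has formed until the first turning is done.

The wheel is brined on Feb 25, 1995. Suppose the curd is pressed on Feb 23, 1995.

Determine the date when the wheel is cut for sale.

Apr 30, 1995

The wheel is brined: Feb 25, 1995.
Affinage is complete: Feb 25, 1995 + 8 weeks = Apr 22, 1995.
The curd is pressed: Feb 23, 1995.
The rind has formed: Feb 23, 1995 + 2 weeks = Mar 9, 1995.
The first turning is done: Mar 9, 1995 + 6 days = Mar 15, 1995.
Both prerequisites met — affinage is complete (Apr 22, 1995), the first turning is done (Mar 15, 1995); the later is Apr 22, 1995.
The wheel is cut for sale: Apr 22, 1995 + 8 days = Apr 30, 1995.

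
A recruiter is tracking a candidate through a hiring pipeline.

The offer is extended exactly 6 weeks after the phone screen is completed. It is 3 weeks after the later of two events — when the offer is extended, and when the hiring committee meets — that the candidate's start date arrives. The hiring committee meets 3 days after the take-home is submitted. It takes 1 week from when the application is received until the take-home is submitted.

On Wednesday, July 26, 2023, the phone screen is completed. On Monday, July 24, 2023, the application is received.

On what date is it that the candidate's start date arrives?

The phone screen is completed: Jul 26, 2023.
The offer is extended: Jul 26, 2023 + 6 weeks = Sep 6, 2023.
The application is received: Jul 24, 2023.
The take-home is submitted: Jul 24, 2023 + 1 week = Jul 31, 2023.
The hiring committee meets: Jul 31, 2023 + 3 days = Aug 3, 2023.
Both prerequisites met — the offer is extended (Sep 6, 2023), the hiring committee meets (Aug 3, 2023); the later is Sep 6, 2023.
The candidate's start date arrives: Sep 6, 2023 + 3 weeks = Sep 27, 2023.

Wednesday, September 27, 2023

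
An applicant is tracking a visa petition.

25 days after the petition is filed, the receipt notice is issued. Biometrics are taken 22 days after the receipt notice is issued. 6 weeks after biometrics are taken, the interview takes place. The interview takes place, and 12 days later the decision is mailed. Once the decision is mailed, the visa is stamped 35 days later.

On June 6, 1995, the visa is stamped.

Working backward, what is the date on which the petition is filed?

January 21, 1995

The visa is stamped: Jun 6, 1995.
The decision is mailed: Jun 6, 1995 − 35 days = May 2, 1995.
The interview takes place: May 2, 1995 − 12 days = Apr 20, 1995.
Biometrics are taken: Apr 20, 1995 − 6 weeks = Mar 9, 1995.
The receipt notice is issued: Mar 9, 1995 − 22 days = Feb 15, 1995.
The petition is filed: Feb 15, 1995 − 25 days = Jan 21, 1995.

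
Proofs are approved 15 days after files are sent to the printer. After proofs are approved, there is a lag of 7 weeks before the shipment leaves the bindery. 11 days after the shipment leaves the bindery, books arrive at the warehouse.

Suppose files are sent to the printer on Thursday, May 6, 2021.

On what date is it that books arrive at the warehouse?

Files are sent to the printer: May 6, 2021.
Proofs are approved: May 6, 2021 + 15 days = May 21, 2021.
The shipment leaves the bindery: May 21, 2021 + 7 weeks = Jul 9, 2021.
Books arrive at the warehouse: Jul 9, 2021 + 11 days = Jul 20, 2021.

Tuesday, July 20, 2021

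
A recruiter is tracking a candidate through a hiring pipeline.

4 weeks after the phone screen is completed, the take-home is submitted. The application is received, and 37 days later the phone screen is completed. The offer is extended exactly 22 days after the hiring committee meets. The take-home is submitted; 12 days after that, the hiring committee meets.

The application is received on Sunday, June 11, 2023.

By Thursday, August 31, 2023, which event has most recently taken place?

The hiring committee meets

The application is received: Jun 11, 2023.
The phone screen is completed: Jun 11, 2023 + 37 days = Jul 18, 2023.
The take-home is submitted: Jul 18, 2023 + 4 weeks = Aug 15, 2023.
The hiring committee meets: Aug 15, 2023 + 12 days = Aug 27, 2023.
The offer is extended: Aug 27, 2023 + 22 days = Sep 18, 2023.
Aug 31, 2023 falls between when the hiring committee meets (Aug 27, 2023) and when the offer is extended (Sep 18, 2023).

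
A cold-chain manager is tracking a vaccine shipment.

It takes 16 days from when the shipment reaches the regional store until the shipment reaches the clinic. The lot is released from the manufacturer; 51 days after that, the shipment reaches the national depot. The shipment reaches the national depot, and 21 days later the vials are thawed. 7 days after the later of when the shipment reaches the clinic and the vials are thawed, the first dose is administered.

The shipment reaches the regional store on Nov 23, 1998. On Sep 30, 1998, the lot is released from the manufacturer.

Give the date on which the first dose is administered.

Dec 18, 1998

The shipment reaches the regional store: Nov 23, 1998.
The shipment reaches the clinic: Nov 23, 1998 + 16 days = Dec 9, 1998.
The lot is released from the manufacturer: Sep 30, 1998.
The shipment reaches the national depot: Sep 30, 1998 + 51 days = Nov 20, 1998.
The vials are thawed: Nov 20, 1998 + 21 days = Dec 11, 1998.
Both prerequisites met — the shipment reaches the clinic (Dec 9, 1998), the vials are thawed (Dec 11, 1998); the later is Dec 11, 1998.
The first dose is administered: Dec 11, 1998 + 7 days = Dec 18, 1998.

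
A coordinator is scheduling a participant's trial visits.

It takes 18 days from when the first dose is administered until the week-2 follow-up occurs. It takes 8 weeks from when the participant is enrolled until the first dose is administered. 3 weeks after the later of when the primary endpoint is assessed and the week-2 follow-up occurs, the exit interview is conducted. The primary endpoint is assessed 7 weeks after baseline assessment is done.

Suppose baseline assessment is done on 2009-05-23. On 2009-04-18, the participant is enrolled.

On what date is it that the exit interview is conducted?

Baseline assessment is done: May 23, 2009.
The primary endpoint is assessed: May 23, 2009 + 7 weeks = Jul 11, 2009.
The participant is enrolled: Apr 18, 2009.
The first dose is administered: Apr 18, 2009 + 8 weeks = Jun 13, 2009.
The week-2 follow-up occurs: Jun 13, 2009 + 18 days = Jul 1, 2009.
Both prerequisites met — the primary endpoint is assessed (Jul 11, 2009), the week-2 follow-up occurs (Jul 1, 2009); the later is Jul 11, 2009.
The exit interview is conducted: Jul 11, 2009 + 3 weeks = Aug 1, 2009.

2009-08-01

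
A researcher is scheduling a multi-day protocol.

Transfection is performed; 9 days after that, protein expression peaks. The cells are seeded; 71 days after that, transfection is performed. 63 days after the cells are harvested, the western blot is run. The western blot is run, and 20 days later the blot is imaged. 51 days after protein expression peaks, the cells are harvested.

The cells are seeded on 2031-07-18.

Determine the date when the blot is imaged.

The cells are seeded: Jul 18, 2031.
Transfection is performed: Jul 18, 2031 + 71 days = Sep 27, 2031.
Protein expression peaks: Sep 27, 2031 + 9 days = Oct 6, 2031.
The cells are harvested: Oct 6, 2031 + 51 days = Nov 26, 2031.
The western blot is run: Nov 26, 2031 + 63 days = Jan 28, 2032.
The blot is imaged: Jan 28, 2032 + 20 days = Feb 17, 2032.

2032-02-17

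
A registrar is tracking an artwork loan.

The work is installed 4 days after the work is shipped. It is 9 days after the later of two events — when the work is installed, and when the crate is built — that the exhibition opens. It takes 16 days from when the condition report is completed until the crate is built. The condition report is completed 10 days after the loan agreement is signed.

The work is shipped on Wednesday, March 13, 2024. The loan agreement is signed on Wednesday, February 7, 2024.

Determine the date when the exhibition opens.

Tuesday, March 26, 2024

The work is shipped: Mar 13, 2024.
The work is installed: Mar 13, 2024 + 4 days = Mar 17, 2024.
The loan agreement is signed: Feb 7, 2024.
The condition report is completed: Feb 7, 2024 + 10 days = Feb 17, 2024.
The crate is built: Feb 17, 2024 + 16 days = Mar 4, 2024.
Both prerequisites met — the work is installed (Mar 17, 2024), the crate is built (Mar 4, 2024); the later is Mar 17, 2024.
The exhibition opens: Mar 17, 2024 + 9 days = Mar 26, 2024.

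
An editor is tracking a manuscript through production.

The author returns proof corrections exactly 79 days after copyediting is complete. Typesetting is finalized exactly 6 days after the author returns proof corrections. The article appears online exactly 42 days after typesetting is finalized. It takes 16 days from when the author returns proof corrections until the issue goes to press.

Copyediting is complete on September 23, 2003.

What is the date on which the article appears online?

January 28, 2004

Copyediting is complete: Sep 23, 2003.
The author returns proof corrections: Sep 23, 2003 + 79 days = Dec 11, 2003.
Typesetting is finalized: Dec 11, 2003 + 6 days = Dec 17, 2003.
The article appears online: Dec 17, 2003 + 42 days = Jan 28, 2004.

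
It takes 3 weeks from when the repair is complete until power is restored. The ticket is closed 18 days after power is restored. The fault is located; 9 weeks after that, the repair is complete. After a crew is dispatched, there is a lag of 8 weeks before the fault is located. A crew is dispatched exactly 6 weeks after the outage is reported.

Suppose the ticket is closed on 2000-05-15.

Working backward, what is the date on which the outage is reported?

1999-10-28

The ticket is closed: May 15, 2000.
Power is restored: May 15, 2000 − 18 days = Apr 27, 2000.
The repair is complete: Apr 27, 2000 − 3 weeks = Apr 6, 2000.
The fault is located: Apr 6, 2000 − 9 weeks = Feb 3, 2000.
A crew is dispatched: Feb 3, 2000 − 8 weeks = Dec 9, 1999.
The outage is reported: Dec 9, 1999 − 6 weeks = Oct 28, 1999.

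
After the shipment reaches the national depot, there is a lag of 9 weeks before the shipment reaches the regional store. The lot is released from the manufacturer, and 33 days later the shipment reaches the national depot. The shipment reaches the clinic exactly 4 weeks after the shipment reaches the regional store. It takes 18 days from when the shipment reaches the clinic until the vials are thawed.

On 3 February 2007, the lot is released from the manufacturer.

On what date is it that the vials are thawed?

The lot is released from the manufacturer: Feb 3, 2007.
The shipment reaches the national depot: Feb 3, 2007 + 33 days = Mar 8, 2007.
The shipment reaches the regional store: Mar 8, 2007 + 9 weeks = May 10, 2007.
The shipment reaches the clinic: May 10, 2007 + 4 weeks = Jun 7, 2007.
The vials are thawed: Jun 7, 2007 + 18 days = Jun 25, 2007.

25 June 2007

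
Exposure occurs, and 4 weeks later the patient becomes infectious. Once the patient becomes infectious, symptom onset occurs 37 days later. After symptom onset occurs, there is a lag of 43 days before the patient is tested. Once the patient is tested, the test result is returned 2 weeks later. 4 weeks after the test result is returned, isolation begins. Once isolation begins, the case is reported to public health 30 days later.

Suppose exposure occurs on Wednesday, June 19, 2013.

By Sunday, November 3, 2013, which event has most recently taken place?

The test result is returned

Exposure occurs: Jun 19, 2013.
The patient becomes infectious: Jun 19, 2013 + 4 weeks = Jul 17, 2013.
Symptom onset occurs: Jul 17, 2013 + 37 days = Aug 23, 2013.
The patient is tested: Aug 23, 2013 + 43 days = Oct 5, 2013.
The test result is returned: Oct 5, 2013 + 2 weeks = Oct 19, 2013.
Isolation begins: Oct 19, 2013 + 4 weeks = Nov 16, 2013.
The case is reported to public health: Nov 16, 2013 + 30 days = Dec 16, 2013.
Nov 3, 2013 falls between when the test result is returned (Oct 19, 2013) and when isolation begins (Nov 16, 2013).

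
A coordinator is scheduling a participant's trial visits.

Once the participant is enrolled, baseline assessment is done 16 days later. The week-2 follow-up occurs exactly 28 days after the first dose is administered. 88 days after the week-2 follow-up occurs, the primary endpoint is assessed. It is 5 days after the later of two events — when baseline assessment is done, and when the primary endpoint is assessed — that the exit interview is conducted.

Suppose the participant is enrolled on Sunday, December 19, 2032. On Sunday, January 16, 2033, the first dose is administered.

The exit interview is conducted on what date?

Tuesday, May 17, 2033

The participant is enrolled: Dec 19, 2032.
Baseline assessment is done: Dec 19, 2032 + 16 days = Jan 4, 2033.
The first dose is administered: Jan 16, 2033.
The week-2 follow-up occurs: Jan 16, 2033 + 28 days = Feb 13, 2033.
The primary endpoint is assessed: Feb 13, 2033 + 88 days = May 12, 2033.
Both prerequisites met — baseline assessment is done (Jan 4, 2033), the primary endpoint is assessed (May 12, 2033); the later is May 12, 2033.
The exit interview is conducted: May 12, 2033 + 5 days = May 17, 2033.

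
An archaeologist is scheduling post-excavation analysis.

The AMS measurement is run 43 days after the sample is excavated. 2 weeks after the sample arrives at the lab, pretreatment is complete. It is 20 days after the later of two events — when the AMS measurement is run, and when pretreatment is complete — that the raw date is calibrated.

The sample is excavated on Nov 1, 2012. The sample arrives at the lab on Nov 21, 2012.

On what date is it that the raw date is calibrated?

Jan 3, 2013

The sample is excavated: Nov 1, 2012.
The AMS measurement is run: Nov 1, 2012 + 43 days = Dec 14, 2012.
The sample arrives at the lab: Nov 21, 2012.
Pretreatment is complete: Nov 21, 2012 + 2 weeks = Dec 5, 2012.
Both prerequisites met — the AMS measurement is run (Dec 14, 2012), pretreatment is complete (Dec 5, 2012); the later is Dec 14, 2012.
The raw date is calibrated: Dec 14, 2012 + 20 days = Jan 3, 2013.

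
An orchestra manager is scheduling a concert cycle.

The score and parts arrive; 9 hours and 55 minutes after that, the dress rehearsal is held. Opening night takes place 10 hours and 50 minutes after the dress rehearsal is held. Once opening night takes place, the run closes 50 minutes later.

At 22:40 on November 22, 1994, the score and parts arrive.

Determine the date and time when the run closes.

20:15 on November 23, 1994

The score and parts arrive: 22:40 Nov 22, 1994.
The dress rehearsal is held: 22:40 Nov 22, 1994 + 9h55m = 08:35 Nov 23, 1994.
Opening night takes place: 08:35 Nov 23, 1994 + 10h50m = 19:25 Nov 23, 1994.
The run closes: 19:25 Nov 23, 1994 + 50m = 20:15 Nov 23, 1994.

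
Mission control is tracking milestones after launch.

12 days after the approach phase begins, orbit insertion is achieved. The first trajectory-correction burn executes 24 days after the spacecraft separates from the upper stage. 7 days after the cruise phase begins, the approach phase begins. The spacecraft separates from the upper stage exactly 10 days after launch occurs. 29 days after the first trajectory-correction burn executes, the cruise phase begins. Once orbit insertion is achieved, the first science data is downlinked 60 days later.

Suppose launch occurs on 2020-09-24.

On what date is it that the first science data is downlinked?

2021-02-13

Launch occurs: Sep 24, 2020.
The spacecraft separates from the upper stage: Sep 24, 2020 + 10 days = Oct 4, 2020.
The first trajectory-correction burn executes: Oct 4, 2020 + 24 days = Oct 28, 2020.
The cruise phase begins: Oct 28, 2020 + 29 days = Nov 26, 2020.
The approach phase begins: Nov 26, 2020 + 7 days = Dec 3, 2020.
Orbit insertion is achieved: Dec 3, 2020 + 12 days = Dec 15, 2020.
The first science data is downlinked: Dec 15, 2020 + 60 days = Feb 13, 2021.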